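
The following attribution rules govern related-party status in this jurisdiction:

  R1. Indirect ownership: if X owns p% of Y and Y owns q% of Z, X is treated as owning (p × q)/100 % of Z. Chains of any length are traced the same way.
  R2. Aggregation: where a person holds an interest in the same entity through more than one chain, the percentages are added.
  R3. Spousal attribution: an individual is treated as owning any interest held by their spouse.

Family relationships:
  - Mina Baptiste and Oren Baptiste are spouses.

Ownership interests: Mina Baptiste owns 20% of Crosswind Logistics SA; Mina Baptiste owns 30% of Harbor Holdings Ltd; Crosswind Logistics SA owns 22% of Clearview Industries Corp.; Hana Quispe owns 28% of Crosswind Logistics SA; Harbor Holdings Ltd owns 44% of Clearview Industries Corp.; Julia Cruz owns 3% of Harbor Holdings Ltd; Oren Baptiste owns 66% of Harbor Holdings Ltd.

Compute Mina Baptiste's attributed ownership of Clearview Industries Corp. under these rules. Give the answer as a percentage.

46.64%

By spousal attribution (R3), Mina Baptiste is treated as also owning Oren Baptiste's interest in Harbor Holdings Ltd, giving 30% + 66% = 96%.
Chain via Crosswind Logistics SA (R1): 20% × 22% = 4.4% of Clearview Industries Corp.
Chain via Harbor Holdings Ltd (R1): 96% × 44% = 42.24% of Clearview Industries Corp.
Aggregating (R2): 4.4% + 42.24% = 46.64%.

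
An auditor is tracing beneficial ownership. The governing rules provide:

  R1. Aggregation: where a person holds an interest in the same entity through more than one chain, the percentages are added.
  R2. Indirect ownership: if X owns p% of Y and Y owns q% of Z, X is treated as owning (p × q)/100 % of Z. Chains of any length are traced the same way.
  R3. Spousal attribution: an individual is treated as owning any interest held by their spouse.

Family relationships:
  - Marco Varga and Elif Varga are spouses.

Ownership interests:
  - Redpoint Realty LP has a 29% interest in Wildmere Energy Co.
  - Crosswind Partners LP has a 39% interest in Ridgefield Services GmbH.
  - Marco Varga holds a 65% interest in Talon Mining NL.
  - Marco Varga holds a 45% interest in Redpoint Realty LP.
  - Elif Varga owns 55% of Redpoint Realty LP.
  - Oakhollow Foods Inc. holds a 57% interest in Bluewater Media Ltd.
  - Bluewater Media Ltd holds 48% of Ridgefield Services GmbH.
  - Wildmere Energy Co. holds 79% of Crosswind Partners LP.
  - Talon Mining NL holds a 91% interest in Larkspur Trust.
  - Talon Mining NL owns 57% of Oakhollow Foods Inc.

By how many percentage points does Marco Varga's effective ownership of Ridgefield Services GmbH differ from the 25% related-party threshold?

By spousal attribution (R3), Marco Varga is treated as also owning Elif Varga's interest in Redpoint Realty LP, giving 45% + 55% = 100%.
Chain via Redpoint Realty LP → Wildmere Energy Co. → Crosswind Partners LP (R2): 100% × 29% × 79% × 39% = 8.9349% of Ridgefield Services GmbH.
Chain via Talon Mining NL → Oakhollow Foods Inc. → Bluewater Media Ltd (R2): 65% × 57% × 57% × 48% = 10.13688% of Ridgefield Services GmbH.
Aggregating (R1): 8.9349% + 10.13688% = 19.07178%.
19.07178% falls short of the 25% threshold by 5.92822 percentage points.

5.92822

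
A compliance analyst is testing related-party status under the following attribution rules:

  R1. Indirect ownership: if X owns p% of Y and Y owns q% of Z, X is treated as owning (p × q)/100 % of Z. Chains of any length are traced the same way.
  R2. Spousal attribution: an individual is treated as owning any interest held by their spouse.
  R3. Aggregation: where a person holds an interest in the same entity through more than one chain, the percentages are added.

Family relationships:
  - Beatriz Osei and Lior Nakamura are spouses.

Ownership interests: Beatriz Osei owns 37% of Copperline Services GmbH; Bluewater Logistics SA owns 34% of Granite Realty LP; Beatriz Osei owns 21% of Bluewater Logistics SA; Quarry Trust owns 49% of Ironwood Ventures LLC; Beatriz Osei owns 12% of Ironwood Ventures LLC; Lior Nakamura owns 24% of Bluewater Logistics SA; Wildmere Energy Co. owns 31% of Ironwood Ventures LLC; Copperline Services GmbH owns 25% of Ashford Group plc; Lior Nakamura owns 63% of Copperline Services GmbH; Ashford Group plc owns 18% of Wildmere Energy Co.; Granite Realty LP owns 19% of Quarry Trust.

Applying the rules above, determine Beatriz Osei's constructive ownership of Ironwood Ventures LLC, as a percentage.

14.81943%

By spousal attribution (R2), Beatriz Osei is treated as also owning Lior Nakamura's interest in Copperline Services GmbH, giving 37% + 63% = 100%.
By spousal attribution (R2), Beatriz Osei is treated as also owning Lior Nakamura's interest in Bluewater Logistics SA, giving 21% + 24% = 45%.
Chain via Copperline Services GmbH → Ashford Group plc → Wildmere Energy Co. (R1): 100% × 25% × 18% × 31% = 1.395% of Ironwood Ventures LLC.
Chain via Bluewater Logistics SA → Granite Realty LP → Quarry Trust (R1): 45% × 34% × 19% × 49% = 1.42443% of Ironwood Ventures LLC.
Direct interest in Ironwood Ventures LLC: 12%.
Aggregating (R3): 1.395% + 1.42443% + 12% = 14.81943%.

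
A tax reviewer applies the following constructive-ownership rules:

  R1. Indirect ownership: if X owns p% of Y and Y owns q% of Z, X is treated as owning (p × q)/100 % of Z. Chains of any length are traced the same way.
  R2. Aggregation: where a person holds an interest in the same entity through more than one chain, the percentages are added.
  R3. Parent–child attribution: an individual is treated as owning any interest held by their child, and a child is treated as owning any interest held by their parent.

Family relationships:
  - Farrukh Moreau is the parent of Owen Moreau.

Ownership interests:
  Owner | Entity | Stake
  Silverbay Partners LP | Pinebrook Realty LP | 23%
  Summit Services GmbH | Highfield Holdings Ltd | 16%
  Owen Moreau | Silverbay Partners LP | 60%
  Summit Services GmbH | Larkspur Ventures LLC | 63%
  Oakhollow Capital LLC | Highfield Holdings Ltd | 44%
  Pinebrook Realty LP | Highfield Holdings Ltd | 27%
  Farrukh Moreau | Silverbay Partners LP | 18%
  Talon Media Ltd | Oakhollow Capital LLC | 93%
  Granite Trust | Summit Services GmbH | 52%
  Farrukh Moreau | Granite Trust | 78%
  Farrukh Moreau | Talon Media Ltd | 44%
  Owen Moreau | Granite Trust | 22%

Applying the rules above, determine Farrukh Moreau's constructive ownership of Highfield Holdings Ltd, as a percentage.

By parent–child attribution (R3), Farrukh Moreau is treated as also owning Owen Moreau's interest in Granite Trust, giving 78% + 22% = 100%.
By parent–child attribution (R3), Farrukh Moreau is treated as also owning Owen Moreau's interest in Silverbay Partners LP, giving 18% + 60% = 78%.
Chain via Talon Media Ltd → Oakhollow Capital LLC (R1): 44% × 93% × 44% = 18.0048% of Highfield Holdings Ltd.
Chain via Granite Trust → Summit Services GmbH (R1): 100% × 52% × 16% = 8.32% of Highfield Holdings Ltd.
Chain via Silverbay Partners LP → Pinebrook Realty LP (R1): 78% × 23% × 27% = 4.8438% of Highfield Holdings Ltd.
Aggregating (R2): 18.0048% + 8.32% + 4.8438% = 31.1686%.

31.1686%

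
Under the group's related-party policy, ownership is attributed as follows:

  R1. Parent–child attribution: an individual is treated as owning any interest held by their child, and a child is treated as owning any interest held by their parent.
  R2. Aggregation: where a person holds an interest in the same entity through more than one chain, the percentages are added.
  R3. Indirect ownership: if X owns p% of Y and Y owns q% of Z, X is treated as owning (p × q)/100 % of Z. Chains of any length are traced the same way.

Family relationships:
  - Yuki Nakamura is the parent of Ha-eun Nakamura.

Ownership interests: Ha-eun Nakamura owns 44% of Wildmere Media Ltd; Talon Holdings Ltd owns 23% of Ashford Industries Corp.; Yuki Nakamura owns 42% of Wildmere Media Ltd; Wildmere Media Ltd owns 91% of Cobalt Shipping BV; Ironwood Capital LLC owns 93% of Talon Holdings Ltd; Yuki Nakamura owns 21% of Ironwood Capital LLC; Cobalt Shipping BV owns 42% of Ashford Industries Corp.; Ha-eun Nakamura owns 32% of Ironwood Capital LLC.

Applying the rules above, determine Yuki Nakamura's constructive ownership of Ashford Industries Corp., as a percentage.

44.2059%

By parent–child attribution (R1), Yuki Nakamura is treated as also owning Ha-eun Nakamura's interest in Ironwood Capital LLC, giving 21% + 32% = 53%.
By parent–child attribution (R1), Yuki Nakamura is treated as also owning Ha-eun Nakamura's interest in Wildmere Media Ltd, giving 42% + 44% = 86%.
Chain via Ironwood Capital LLC → Talon Holdings Ltd (R3): 53% × 93% × 23% = 11.3367% of Ashford Industries Corp.
Chain via Wildmere Media Ltd → Cobalt Shipping BV (R3): 86% × 91% × 42% = 32.8692% of Ashford Industries Corp.
Aggregating (R2): 11.3367% + 32.8692% = 44.2059%.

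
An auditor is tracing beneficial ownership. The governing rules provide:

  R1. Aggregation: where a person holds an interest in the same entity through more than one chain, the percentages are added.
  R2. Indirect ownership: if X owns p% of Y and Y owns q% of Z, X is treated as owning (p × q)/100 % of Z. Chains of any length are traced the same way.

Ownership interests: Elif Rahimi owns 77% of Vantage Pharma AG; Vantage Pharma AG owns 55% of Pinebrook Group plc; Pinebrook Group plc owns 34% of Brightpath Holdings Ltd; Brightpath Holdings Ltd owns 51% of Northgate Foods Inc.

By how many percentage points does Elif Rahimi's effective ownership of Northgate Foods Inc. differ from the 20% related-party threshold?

Chain via Vantage Pharma AG → Pinebrook Group plc → Brightpath Holdings Ltd (R2): 77% × 55% × 34% × 51% = 7.34349% of Northgate Foods Inc.
7.34349% falls short of the 20% threshold by 12.65651 percentage points.

12.65651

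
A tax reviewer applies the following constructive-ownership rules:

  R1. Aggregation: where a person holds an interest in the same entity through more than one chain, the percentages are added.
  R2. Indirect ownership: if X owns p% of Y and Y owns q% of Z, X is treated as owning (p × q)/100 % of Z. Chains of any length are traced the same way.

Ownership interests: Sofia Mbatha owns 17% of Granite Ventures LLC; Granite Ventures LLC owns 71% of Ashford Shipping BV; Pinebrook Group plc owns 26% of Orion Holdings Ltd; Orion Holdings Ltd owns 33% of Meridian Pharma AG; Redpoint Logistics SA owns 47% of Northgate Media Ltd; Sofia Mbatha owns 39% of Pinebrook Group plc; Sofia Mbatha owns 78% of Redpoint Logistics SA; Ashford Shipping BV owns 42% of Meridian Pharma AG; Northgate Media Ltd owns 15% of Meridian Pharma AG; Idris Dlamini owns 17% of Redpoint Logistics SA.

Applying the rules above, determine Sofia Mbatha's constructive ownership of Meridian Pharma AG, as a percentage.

Chain via Redpoint Logistics SA → Northgate Media Ltd (R2): 78% × 47% × 15% = 5.499% of Meridian Pharma AG.
Chain via Pinebrook Group plc → Orion Holdings Ltd (R2): 39% × 26% × 33% = 3.3462% of Meridian Pharma AG.
Chain via Granite Ventures LLC → Ashford Shipping BV (R2): 17% × 71% × 42% = 5.0694% of Meridian Pharma AG.
Aggregating (R1): 5.499% + 3.3462% + 5.0694% = 13.9146%.

13.9146%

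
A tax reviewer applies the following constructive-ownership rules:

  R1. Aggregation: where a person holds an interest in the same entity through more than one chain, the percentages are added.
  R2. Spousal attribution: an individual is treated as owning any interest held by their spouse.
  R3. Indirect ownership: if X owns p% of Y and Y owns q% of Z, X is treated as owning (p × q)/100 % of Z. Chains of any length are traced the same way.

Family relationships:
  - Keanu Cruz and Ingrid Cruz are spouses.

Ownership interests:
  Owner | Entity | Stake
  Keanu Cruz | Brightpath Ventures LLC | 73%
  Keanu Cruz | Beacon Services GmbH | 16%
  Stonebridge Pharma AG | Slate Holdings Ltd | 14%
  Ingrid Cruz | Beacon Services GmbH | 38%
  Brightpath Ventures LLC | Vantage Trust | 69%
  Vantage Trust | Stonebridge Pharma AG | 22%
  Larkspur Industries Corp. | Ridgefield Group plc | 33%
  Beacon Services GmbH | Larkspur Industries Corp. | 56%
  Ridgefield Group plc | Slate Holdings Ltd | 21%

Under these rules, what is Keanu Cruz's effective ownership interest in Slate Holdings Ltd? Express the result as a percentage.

3.647028%

By spousal attribution (R2), Keanu Cruz is treated as also owning Ingrid Cruz's interest in Beacon Services GmbH, giving 16% + 38% = 54%.
Chain via Brightpath Ventures LLC → Vantage Trust → Stonebridge Pharma AG (R3): 73% × 69% × 22% × 14% = 1.551396% of Slate Holdings Ltd.
Chain via Beacon Services GmbH → Larkspur Industries Corp. → Ridgefield Group plc (R3): 54% × 56% × 33% × 21% = 2.095632% of Slate Holdings Ltd.
Aggregating (R1): 1.551396% + 2.095632% = 3.647028%.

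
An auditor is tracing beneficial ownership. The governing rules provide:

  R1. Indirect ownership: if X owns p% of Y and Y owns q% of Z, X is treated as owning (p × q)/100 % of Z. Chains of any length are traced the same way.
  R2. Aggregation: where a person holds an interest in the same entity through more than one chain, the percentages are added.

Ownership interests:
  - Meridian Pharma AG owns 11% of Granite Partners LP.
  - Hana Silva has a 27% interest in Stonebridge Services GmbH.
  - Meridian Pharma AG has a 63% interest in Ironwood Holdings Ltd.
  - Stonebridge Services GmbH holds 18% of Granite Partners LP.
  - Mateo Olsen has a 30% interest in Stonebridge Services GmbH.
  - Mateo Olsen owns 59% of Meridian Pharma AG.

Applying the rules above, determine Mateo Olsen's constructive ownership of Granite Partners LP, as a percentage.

Chain via Stonebridge Services GmbH (R1): 30% × 18% = 5.4% of Granite Partners LP.
Chain via Meridian Pharma AG (R1): 59% × 11% = 6.49% of Granite Partners LP.
Aggregating (R2): 5.4% + 6.49% = 11.89%.

11.89%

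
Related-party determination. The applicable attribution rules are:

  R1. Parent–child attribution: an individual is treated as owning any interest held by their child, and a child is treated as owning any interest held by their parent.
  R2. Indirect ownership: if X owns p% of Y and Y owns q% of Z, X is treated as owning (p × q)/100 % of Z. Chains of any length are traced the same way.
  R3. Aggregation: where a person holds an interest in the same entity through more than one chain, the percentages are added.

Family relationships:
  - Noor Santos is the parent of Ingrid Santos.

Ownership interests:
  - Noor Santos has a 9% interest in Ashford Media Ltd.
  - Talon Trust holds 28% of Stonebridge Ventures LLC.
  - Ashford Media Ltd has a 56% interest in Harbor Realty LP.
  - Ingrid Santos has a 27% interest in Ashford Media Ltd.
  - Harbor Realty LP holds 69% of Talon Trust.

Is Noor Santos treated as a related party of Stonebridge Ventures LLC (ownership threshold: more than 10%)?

No

By parent–child attribution (R1), Noor Santos is treated as also owning Ingrid Santos's interest in Ashford Media Ltd, giving 9% + 27% = 36%.
Chain via Ashford Media Ltd → Harbor Realty LP → Talon Trust (R2): 36% × 56% × 69% × 28% = 3.894912% of Stonebridge Ventures LLC.
3.894912% does not exceed the 10% threshold, so Noor is not a related party to Stonebridge Ventures LLC.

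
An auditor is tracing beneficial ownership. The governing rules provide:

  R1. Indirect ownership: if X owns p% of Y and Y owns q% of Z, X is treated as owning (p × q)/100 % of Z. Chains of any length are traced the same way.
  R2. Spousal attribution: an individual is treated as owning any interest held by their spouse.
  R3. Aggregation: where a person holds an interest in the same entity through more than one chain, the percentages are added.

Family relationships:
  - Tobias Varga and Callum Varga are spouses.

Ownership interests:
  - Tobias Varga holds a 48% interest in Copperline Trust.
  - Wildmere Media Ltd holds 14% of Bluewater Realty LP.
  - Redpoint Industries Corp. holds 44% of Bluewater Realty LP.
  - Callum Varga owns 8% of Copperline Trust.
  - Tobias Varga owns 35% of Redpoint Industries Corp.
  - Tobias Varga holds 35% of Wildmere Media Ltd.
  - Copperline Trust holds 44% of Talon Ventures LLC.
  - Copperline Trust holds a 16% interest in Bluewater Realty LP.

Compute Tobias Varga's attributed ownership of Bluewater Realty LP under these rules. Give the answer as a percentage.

By spousal attribution (R2), Tobias Varga is treated as also owning Callum Varga's interest in Copperline Trust, giving 48% + 8% = 56%.
Chain via Copperline Trust (R1): 56% × 16% = 8.96% of Bluewater Realty LP.
Chain via Redpoint Industries Corp. (R1): 35% × 44% = 15.4% of Bluewater Realty LP.
Chain via Wildmere Media Ltd (R1): 35% × 14% = 4.9% of Bluewater Realty LP.
Aggregating (R3): 8.96% + 15.4% + 4.9% = 29.26%.

29.26%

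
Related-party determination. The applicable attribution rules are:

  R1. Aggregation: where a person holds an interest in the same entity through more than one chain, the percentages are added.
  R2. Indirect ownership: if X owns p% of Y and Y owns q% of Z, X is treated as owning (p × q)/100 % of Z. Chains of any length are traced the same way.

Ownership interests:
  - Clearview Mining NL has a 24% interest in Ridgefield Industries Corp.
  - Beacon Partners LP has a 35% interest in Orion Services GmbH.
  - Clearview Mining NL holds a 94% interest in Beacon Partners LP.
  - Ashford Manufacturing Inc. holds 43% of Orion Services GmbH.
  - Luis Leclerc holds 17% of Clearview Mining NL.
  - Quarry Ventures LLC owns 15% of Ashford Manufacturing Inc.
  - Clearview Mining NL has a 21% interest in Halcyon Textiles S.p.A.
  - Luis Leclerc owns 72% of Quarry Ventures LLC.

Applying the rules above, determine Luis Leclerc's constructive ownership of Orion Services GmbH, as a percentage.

Chain via Quarry Ventures LLC → Ashford Manufacturing Inc. (R2): 72% × 15% × 43% = 4.644% of Orion Services GmbH.
Chain via Clearview Mining NL → Beacon Partners LP (R2): 17% × 94% × 35% = 5.593% of Orion Services GmbH.
Aggregating (R1): 4.644% + 5.593% = 10.237%.

10.237%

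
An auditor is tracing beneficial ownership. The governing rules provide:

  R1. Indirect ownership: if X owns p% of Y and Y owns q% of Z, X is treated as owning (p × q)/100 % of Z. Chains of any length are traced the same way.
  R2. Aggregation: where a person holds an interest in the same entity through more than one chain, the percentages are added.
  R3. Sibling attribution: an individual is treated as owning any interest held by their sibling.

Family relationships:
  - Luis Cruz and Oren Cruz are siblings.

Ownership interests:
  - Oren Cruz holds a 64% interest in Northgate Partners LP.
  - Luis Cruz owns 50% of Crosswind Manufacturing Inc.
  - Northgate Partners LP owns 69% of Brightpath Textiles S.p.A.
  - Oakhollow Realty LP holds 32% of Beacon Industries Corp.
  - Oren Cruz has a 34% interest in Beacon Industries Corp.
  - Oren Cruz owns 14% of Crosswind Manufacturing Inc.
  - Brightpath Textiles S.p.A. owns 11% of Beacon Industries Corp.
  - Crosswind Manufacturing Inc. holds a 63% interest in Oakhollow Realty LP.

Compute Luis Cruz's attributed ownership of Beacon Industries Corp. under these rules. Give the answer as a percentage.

51.76%

By sibling attribution (R3), Luis Cruz is treated as also owning Oren Cruz's interest in Crosswind Manufacturing Inc, giving 50% + 14% = 64%.
By sibling attribution (R3), Luis Cruz is treated as owning Oren Cruz's 64% interest in Northgate Partners LP.
By sibling attribution (R3), Luis Cruz is treated as owning Oren Cruz's 34% interest in Beacon Industries Corp.
Chain via Crosswind Manufacturing Inc. → Oakhollow Realty LP (R1): 64% × 63% × 32% = 12.9024% of Beacon Industries Corp.
Chain via Northgate Partners LP → Brightpath Textiles S.p.A. (R1): 64% × 69% × 11% = 4.8576% of Beacon Industries Corp.
Direct interest in Beacon Industries Corp: 34%.
Aggregating (R2): 12.9024% + 4.8576% + 34% = 51.76%.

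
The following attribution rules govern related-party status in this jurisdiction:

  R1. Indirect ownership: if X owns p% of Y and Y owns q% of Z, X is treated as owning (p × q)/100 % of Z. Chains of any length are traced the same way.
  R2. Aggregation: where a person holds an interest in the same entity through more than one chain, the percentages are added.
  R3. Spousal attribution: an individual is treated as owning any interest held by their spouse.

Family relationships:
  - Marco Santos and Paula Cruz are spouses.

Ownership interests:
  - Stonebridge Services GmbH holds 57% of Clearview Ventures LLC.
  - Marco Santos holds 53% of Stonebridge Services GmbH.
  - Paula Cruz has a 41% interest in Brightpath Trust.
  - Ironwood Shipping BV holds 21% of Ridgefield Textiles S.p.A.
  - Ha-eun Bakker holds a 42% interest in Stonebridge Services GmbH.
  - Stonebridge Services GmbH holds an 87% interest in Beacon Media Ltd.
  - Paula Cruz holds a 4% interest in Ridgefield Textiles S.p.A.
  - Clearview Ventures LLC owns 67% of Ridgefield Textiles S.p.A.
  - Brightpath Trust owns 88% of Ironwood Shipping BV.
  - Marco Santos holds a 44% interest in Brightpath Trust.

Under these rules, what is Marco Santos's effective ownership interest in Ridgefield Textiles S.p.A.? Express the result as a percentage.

By spousal attribution (R3), Marco Santos is treated as also owning Paula Cruz's interest in Brightpath Trust, giving 44% + 41% = 85%.
By spousal attribution (R3), Marco Santos is treated as owning Paula Cruz's 4% interest in Ridgefield Textiles S.p.A.
Chain via Brightpath Trust → Ironwood Shipping BV (R1): 85% × 88% × 21% = 15.708% of Ridgefield Textiles S.p.A.
Chain via Stonebridge Services GmbH → Clearview Ventures LLC (R1): 53% × 57% × 67% = 20.2407% of Ridgefield Textiles S.p.A.
Direct interest in Ridgefield Textiles S.p.A: 4%.
Aggregating (R2): 15.708% + 20.2407% + 4% = 39.9487%.

39.9487%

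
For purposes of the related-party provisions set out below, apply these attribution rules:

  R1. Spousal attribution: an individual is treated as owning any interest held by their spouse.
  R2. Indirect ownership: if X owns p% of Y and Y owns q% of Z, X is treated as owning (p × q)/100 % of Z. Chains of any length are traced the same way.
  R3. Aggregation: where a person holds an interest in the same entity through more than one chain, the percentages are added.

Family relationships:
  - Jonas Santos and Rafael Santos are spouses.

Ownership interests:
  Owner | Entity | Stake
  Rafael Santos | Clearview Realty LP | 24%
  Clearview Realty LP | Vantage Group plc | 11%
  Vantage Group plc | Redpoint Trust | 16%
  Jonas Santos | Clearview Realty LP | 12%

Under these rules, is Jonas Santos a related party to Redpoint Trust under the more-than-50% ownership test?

By spousal attribution (R1), Jonas Santos is treated as also owning Rafael Santos's interest in Clearview Realty LP, giving 12% + 24% = 36%.
Chain via Clearview Realty LP → Vantage Group plc (R2): 36% × 11% × 16% = 0.6336% of Redpoint Trust.
0.6336% does not exceed the 50% threshold, so Jonas is not a related party to Redpoint Trust.

No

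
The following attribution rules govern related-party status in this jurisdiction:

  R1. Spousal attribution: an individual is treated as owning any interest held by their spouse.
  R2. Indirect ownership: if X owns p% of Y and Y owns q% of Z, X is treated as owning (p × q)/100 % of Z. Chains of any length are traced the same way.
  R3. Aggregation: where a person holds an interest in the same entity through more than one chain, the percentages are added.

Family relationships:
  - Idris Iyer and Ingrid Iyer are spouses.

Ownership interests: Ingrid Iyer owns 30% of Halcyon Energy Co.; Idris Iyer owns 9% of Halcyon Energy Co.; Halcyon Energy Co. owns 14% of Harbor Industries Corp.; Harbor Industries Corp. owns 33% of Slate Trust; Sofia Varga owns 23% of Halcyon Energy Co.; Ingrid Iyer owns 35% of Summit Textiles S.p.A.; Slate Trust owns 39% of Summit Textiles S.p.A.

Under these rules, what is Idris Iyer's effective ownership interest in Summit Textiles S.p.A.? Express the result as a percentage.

By spousal attribution (R1), Idris Iyer is treated as also owning Ingrid Iyer's interest in Halcyon Energy Co, giving 9% + 30% = 39%.
By spousal attribution (R1), Idris Iyer is treated as owning Ingrid Iyer's 35% interest in Summit Textiles S.p.A.
Chain via Halcyon Energy Co. → Harbor Industries Corp. → Slate Trust (R2): 39% × 14% × 33% × 39% = 0.702702% of Summit Textiles S.p.A.
Direct interest in Summit Textiles S.p.A: 35%.
Aggregating (R3): 0.702702% + 35% = 35.702702%.

35.702702%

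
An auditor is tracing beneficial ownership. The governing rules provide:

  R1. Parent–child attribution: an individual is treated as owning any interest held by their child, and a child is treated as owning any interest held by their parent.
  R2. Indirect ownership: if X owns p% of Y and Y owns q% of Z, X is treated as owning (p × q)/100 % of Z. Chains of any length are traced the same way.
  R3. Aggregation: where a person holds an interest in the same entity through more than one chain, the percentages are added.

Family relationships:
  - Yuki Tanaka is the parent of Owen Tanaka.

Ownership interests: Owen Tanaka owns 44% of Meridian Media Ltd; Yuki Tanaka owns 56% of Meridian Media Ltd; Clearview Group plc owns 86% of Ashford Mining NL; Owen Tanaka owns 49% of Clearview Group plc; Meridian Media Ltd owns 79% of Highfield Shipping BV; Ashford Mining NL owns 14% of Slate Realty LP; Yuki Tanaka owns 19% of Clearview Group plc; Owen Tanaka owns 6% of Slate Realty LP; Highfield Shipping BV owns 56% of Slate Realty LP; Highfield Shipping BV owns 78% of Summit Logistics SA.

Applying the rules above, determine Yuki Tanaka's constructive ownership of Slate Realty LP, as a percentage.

By parent–child attribution (R1), Yuki Tanaka is treated as also owning Owen Tanaka's interest in Clearview Group plc, giving 19% + 49% = 68%.
By parent–child attribution (R1), Yuki Tanaka is treated as also owning Owen Tanaka's interest in Meridian Media Ltd, giving 56% + 44% = 100%.
By parent–child attribution (R1), Yuki Tanaka is treated as owning Owen Tanaka's 6% interest in Slate Realty LP.
Chain via Clearview Group plc → Ashford Mining NL (R2): 68% × 86% × 14% = 8.1872% of Slate Realty LP.
Chain via Meridian Media Ltd → Highfield Shipping BV (R2): 100% × 79% × 56% = 44.24% of Slate Realty LP.
Direct interest in Slate Realty LP: 6%.
Aggregating (R3): 8.1872% + 44.24% + 6% = 58.4272%.

58.4272%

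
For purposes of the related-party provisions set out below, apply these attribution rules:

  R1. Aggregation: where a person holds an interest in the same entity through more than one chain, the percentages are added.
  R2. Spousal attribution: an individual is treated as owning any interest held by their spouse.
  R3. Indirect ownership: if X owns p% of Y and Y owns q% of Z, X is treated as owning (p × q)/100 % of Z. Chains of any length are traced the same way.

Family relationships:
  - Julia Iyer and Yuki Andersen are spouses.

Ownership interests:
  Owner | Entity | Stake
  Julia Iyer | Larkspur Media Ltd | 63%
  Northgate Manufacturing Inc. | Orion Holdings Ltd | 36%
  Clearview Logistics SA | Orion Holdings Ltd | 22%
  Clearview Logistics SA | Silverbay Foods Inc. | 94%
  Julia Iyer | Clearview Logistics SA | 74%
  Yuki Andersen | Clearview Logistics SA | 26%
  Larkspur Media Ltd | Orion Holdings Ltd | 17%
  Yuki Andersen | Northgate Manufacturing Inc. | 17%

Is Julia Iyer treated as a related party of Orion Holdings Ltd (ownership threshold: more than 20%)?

By spousal attribution (R2), Julia Iyer is treated as also owning Yuki Andersen's interest in Clearview Logistics SA, giving 74% + 26% = 100%.
By spousal attribution (R2), Julia Iyer is treated as owning Yuki Andersen's 17% interest in Northgate Manufacturing Inc.
Chain via Larkspur Media Ltd (R3): 63% × 17% = 10.71% of Orion Holdings Ltd.
Chain via Clearview Logistics SA (R3): 100% × 22% = 22% of Orion Holdings Ltd.
Chain via Northgate Manufacturing Inc. (R3): 17% × 36% = 6.12% of Orion Holdings Ltd.
Aggregating (R1): 10.71% + 22% + 6.12% = 38.83%.
38.83% exceeds the 20% threshold, so Julia is a related party to Orion Holdings Ltd.

Yes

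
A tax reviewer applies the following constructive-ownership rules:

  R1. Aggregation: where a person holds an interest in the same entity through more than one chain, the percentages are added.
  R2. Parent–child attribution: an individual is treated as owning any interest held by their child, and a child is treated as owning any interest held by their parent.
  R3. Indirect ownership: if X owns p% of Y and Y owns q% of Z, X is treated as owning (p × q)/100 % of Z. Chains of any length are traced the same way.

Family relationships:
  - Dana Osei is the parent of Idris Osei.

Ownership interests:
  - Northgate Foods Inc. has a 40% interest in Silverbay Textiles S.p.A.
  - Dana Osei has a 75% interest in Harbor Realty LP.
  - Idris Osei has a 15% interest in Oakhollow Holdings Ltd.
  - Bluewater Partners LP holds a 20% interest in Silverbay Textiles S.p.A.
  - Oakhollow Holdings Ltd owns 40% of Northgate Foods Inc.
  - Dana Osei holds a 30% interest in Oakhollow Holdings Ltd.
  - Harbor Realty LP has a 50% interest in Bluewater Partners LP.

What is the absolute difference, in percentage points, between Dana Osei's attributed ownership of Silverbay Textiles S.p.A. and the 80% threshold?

65.3

By parent–child attribution (R2), Dana Osei is treated as also owning Idris Osei's interest in Oakhollow Holdings Ltd, giving 30% + 15% = 45%.
Chain via Oakhollow Holdings Ltd → Northgate Foods Inc. (R3): 45% × 40% × 40% = 7.2% of Silverbay Textiles S.p.A.
Chain via Harbor Realty LP → Bluewater Partners LP (R3): 75% × 50% × 20% = 7.5% of Silverbay Textiles S.p.A.
Aggregating (R1): 7.2% + 7.5% = 14.7%.
14.7% falls short of the 80% threshold by 65.3 percentage points.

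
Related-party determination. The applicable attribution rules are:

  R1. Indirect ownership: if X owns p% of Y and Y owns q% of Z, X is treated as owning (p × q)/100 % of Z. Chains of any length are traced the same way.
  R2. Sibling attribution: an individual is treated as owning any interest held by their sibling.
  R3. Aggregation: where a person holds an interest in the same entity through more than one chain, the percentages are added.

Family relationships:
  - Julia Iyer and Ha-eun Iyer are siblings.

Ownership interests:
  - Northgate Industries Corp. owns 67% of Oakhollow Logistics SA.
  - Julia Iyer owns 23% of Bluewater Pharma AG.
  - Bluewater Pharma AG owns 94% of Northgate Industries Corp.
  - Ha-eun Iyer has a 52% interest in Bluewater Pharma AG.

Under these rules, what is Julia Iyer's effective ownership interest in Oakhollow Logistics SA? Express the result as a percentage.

47.235%

By sibling attribution (R2), Julia Iyer is treated as also owning Ha-eun Iyer's interest in Bluewater Pharma AG, giving 23% + 52% = 75%.
Chain via Bluewater Pharma AG → Northgate Industries Corp. (R1): 75% × 94% × 67% = 47.235% of Oakhollow Logistics SA.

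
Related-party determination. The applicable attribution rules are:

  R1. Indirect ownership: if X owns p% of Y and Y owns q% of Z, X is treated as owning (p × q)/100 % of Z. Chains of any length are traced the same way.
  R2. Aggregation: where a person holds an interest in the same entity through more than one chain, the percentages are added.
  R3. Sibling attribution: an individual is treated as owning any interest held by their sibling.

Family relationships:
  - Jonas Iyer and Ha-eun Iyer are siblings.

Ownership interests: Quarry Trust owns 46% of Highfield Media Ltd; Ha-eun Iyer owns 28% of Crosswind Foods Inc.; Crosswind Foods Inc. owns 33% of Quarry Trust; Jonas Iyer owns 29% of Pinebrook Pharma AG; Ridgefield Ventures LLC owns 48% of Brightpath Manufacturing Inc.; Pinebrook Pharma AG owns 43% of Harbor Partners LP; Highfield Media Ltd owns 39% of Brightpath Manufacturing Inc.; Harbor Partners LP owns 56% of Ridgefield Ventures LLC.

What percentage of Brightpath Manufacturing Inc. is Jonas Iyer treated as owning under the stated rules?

5.009592%

By sibling attribution (R3), Jonas Iyer is treated as owning Ha-eun Iyer's 28% interest in Crosswind Foods Inc.
Chain via Pinebrook Pharma AG → Harbor Partners LP → Ridgefield Ventures LLC (R1): 29% × 43% × 56% × 48% = 3.351936% of Brightpath Manufacturing Inc.
Chain via Crosswind Foods Inc. → Quarry Trust → Highfield Media Ltd (R1): 28% × 33% × 46% × 39% = 1.657656% of Brightpath Manufacturing Inc.
Aggregating (R2): 3.351936% + 1.657656% = 5.009592%.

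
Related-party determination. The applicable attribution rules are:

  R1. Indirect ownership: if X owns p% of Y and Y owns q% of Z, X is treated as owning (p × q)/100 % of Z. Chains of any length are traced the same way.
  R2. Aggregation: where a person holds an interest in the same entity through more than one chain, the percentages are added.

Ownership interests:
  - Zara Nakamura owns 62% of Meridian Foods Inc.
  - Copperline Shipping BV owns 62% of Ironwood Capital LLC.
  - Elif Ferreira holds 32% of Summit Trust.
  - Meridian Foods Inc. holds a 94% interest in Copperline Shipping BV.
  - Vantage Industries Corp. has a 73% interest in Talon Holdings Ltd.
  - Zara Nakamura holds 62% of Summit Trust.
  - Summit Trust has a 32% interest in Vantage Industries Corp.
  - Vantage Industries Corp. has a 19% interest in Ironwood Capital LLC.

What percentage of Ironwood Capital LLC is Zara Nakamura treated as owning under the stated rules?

39.9032%

Chain via Meridian Foods Inc. → Copperline Shipping BV (R1): 62% × 94% × 62% = 36.1336% of Ironwood Capital LLC.
Chain via Summit Trust → Vantage Industries Corp. (R1): 62% × 32% × 19% = 3.7696% of Ironwood Capital LLC.
Aggregating (R2): 36.1336% + 3.7696% = 39.9032%.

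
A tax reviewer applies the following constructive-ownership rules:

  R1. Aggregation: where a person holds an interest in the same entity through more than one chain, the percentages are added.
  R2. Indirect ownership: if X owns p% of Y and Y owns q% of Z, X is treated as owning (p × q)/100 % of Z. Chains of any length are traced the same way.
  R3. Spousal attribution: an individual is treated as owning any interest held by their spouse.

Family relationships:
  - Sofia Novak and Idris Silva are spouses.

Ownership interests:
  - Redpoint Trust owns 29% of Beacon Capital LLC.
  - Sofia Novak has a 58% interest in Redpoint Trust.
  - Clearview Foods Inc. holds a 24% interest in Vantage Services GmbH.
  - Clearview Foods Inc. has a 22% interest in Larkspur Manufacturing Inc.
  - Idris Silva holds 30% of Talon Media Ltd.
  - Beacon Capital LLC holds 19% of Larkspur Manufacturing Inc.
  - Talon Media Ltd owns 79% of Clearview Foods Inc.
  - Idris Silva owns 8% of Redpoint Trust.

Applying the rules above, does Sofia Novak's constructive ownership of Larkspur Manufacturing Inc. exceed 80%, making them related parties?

No

By spousal attribution (R3), Sofia Novak is treated as also owning Idris Silva's interest in Redpoint Trust, giving 58% + 8% = 66%.
By spousal attribution (R3), Sofia Novak is treated as owning Idris Silva's 30% interest in Talon Media Ltd.
Chain via Redpoint Trust → Beacon Capital LLC (R2): 66% × 29% × 19% = 3.6366% of Larkspur Manufacturing Inc.
Chain via Talon Media Ltd → Clearview Foods Inc. (R2): 30% × 79% × 22% = 5.214% of Larkspur Manufacturing Inc.
Aggregating (R1): 3.6366% + 5.214% = 8.8506%.
8.8506% does not exceed the 80% threshold, so Sofia is not a related party to Larkspur Manufacturing Inc.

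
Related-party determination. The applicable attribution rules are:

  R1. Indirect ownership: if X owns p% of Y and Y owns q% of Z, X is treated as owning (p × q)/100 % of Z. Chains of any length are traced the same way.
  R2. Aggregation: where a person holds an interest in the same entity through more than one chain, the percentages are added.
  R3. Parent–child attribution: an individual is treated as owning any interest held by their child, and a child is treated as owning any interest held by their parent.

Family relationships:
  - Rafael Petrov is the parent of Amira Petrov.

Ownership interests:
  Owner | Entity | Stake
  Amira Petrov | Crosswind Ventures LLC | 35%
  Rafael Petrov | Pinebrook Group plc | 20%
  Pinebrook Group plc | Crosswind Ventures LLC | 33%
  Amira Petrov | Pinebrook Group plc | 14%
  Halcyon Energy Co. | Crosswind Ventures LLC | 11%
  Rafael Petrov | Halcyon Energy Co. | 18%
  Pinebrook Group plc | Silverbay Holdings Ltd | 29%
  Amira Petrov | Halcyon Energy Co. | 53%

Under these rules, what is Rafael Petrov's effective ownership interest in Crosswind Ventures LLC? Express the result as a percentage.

54.03%

By parent–child attribution (R3), Rafael Petrov is treated as also owning Amira Petrov's interest in Halcyon Energy Co, giving 18% + 53% = 71%.
By parent–child attribution (R3), Rafael Petrov is treated as also owning Amira Petrov's interest in Pinebrook Group plc, giving 20% + 14% = 34%.
By parent–child attribution (R3), Rafael Petrov is treated as owning Amira Petrov's 35% interest in Crosswind Ventures LLC.
Chain via Halcyon Energy Co. (R1): 71% × 11% = 7.81% of Crosswind Ventures LLC.
Chain via Pinebrook Group plc (R1): 34% × 33% = 11.22% of Crosswind Ventures LLC.
Direct interest in Crosswind Ventures LLC: 35%.
Aggregating (R2): 7.81% + 11.22% + 35% = 54.03%.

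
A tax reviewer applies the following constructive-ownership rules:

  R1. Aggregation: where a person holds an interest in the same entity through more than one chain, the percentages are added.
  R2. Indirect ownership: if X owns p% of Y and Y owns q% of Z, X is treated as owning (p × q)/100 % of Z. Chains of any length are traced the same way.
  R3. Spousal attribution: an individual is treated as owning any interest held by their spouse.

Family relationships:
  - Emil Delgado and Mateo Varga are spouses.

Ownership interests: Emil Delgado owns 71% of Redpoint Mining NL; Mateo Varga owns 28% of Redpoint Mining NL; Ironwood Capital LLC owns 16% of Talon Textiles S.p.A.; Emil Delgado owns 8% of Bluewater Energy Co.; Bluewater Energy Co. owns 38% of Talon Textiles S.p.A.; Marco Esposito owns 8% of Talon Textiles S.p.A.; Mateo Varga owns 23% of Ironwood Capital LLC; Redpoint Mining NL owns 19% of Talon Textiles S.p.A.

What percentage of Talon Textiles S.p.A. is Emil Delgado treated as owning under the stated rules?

By spousal attribution (R3), Emil Delgado is treated as also owning Mateo Varga's interest in Redpoint Mining NL, giving 71% + 28% = 99%.
By spousal attribution (R3), Emil Delgado is treated as owning Mateo Varga's 23% interest in Ironwood Capital LLC.
Chain via Redpoint Mining NL (R2): 99% × 19% = 18.81% of Talon Textiles S.p.A.
Chain via Bluewater Energy Co. (R2): 8% × 38% = 3.04% of Talon Textiles S.p.A.
Chain via Ironwood Capital LLC (R2): 23% × 16% = 3.68% of Talon Textiles S.p.A.
Aggregating (R1): 18.81% + 3.04% + 3.68% = 25.53%.

25.53%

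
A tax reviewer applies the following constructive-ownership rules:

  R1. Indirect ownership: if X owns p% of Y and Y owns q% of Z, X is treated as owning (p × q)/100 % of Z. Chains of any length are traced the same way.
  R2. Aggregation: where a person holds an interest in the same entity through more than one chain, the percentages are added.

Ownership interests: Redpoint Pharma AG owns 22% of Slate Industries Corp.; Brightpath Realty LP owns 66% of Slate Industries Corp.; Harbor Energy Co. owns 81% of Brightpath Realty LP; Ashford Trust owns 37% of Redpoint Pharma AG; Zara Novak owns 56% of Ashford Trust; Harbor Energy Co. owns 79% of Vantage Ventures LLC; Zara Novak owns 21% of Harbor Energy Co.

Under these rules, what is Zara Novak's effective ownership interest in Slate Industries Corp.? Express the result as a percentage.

15.785%

Chain via Harbor Energy Co. → Brightpath Realty LP (R1): 21% × 81% × 66% = 11.2266% of Slate Industries Corp.
Chain via Ashford Trust → Redpoint Pharma AG (R1): 56% × 37% × 22% = 4.5584% of Slate Industries Corp.
Aggregating (R2): 11.2266% + 4.5584% = 15.785%.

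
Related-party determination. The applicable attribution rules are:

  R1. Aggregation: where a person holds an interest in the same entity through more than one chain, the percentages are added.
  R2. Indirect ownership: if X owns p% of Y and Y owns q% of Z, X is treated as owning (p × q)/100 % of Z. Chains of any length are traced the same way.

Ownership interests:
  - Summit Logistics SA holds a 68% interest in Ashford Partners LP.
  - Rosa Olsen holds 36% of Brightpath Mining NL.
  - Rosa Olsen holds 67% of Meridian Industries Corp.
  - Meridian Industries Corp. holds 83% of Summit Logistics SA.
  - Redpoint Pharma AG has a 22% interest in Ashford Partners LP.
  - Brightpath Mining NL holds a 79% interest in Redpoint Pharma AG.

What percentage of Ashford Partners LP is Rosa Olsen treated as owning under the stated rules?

Chain via Meridian Industries Corp. → Summit Logistics SA (R2): 67% × 83% × 68% = 37.8148% of Ashford Partners LP.
Chain via Brightpath Mining NL → Redpoint Pharma AG (R2): 36% × 79% × 22% = 6.2568% of Ashford Partners LP.
Aggregating (R1): 37.8148% + 6.2568% = 44.0716%.

44.0716%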